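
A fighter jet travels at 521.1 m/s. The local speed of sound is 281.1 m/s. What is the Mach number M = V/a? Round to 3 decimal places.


Step 1: M = V / a = 521.1 / 281.1
Step 2: M = 1.854

1.854


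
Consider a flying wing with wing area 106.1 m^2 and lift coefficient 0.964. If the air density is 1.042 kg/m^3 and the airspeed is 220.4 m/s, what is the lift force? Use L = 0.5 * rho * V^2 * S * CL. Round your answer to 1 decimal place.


Step 1: Calculate dynamic pressure q = 0.5 * 1.042 * 220.4^2 = 0.5 * 1.042 * 48576.16 = 25308.1794 Pa
Step 2: Multiply by wing area and lift coefficient: L = 25308.1794 * 106.1 * 0.964
Step 3: L = 2685197.8301 * 0.964 = 2588530.7 N

2588530.7


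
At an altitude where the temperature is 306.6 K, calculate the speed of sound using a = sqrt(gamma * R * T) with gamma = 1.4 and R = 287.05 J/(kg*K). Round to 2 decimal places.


Step 1: gamma * R * T = 1.4 * 287.05 * 306.6 = 123213.342
Step 2: a = sqrt(123213.342) = 351.02 m/s

351.02


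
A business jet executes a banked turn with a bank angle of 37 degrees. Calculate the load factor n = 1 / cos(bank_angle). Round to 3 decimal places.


Step 1: Convert 37 degrees to radians = 0.645772
Step 2: cos(37 deg) = 0.798636
Step 3: n = 1 / 0.798636 = 1.252

1.252


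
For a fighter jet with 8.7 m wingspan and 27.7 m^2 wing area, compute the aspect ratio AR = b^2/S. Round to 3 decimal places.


Step 1: b^2 = 8.7^2 = 75.69
Step 2: AR = 75.69 / 27.7 = 2.732

2.732


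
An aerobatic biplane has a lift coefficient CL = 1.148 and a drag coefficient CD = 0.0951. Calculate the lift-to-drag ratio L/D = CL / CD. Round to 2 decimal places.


Step 1: L/D = CL / CD = 1.148 / 0.0951
Step 2: L/D = 12.07

12.07


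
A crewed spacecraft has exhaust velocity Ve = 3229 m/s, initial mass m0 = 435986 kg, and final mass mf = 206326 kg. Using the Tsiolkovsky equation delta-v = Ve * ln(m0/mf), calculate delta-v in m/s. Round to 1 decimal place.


Step 1: Mass ratio m0/mf = 435986 / 206326 = 2.113093
Step 2: ln(2.113093) = 0.748153
Step 3: delta-v = 3229 * 0.748153 = 2415.8 m/s

2415.8


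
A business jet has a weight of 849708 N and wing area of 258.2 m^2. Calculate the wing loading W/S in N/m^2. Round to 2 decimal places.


Step 1: Wing loading = W / S = 849708 / 258.2
Step 2: Wing loading = 3290.89 N/m^2

3290.89


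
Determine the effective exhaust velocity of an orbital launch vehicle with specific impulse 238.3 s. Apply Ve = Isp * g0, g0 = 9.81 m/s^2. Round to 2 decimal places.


Step 1: Ve = Isp * g0 = 238.3 * 9.81
Step 2: Ve = 2337.72 m/s

2337.72


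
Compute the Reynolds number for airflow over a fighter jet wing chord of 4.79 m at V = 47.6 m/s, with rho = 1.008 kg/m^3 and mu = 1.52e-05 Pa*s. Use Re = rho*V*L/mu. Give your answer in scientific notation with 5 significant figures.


Step 1: Numerator = rho * V * L = 1.008 * 47.6 * 4.79 = 229.828032
Step 2: Re = 229.828032 / 1.52e-05
Step 3: Re = 1.5120e+07

1.5120e+07


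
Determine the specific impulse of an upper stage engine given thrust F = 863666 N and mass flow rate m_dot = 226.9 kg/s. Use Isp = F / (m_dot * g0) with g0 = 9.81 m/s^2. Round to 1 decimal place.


Step 1: m_dot * g0 = 226.9 * 9.81 = 2225.89
Step 2: Isp = 863666 / 2225.89 = 388.0 s

388.0


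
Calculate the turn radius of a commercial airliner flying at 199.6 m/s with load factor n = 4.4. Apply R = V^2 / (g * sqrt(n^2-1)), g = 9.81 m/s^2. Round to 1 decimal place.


Step 1: V^2 = 199.6^2 = 39840.16
Step 2: n^2 - 1 = 4.4^2 - 1 = 18.36
Step 3: sqrt(18.36) = 4.284857
Step 4: R = 39840.16 / (9.81 * 4.284857) = 947.8 m

947.8


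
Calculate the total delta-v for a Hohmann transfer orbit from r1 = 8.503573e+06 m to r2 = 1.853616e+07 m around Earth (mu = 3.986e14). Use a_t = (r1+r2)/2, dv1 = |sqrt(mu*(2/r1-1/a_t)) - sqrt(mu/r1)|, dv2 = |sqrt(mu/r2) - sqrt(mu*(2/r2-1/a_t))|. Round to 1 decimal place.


Step 1: Transfer semi-major axis a_t = (8.503573e+06 + 1.853616e+07) / 2 = 1.351987e+07 m
Step 2: v1 (circular at r1) = sqrt(mu/r1) = 6846.49 m/s
Step 3: v_t1 = sqrt(mu*(2/r1 - 1/a_t)) = 8016.63 m/s
Step 4: dv1 = |8016.63 - 6846.49| = 1170.14 m/s
Step 5: v2 (circular at r2) = 4637.23 m/s, v_t2 = 3677.67 m/s
Step 6: dv2 = |4637.23 - 3677.67| = 959.56 m/s
Step 7: Total delta-v = 1170.14 + 959.56 = 2129.7 m/s

2129.7


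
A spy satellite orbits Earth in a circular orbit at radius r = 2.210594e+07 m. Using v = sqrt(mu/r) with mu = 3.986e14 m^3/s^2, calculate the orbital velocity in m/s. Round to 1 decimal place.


Step 1: mu / r = 3.986e14 / 2.210594e+07 = 18031352.6591
Step 2: v = sqrt(18031352.6591) = 4246.3 m/s

4246.3


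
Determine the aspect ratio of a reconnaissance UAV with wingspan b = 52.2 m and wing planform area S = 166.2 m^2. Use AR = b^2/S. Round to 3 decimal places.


Step 1: b^2 = 52.2^2 = 2724.84
Step 2: AR = 2724.84 / 166.2 = 16.395

16.395


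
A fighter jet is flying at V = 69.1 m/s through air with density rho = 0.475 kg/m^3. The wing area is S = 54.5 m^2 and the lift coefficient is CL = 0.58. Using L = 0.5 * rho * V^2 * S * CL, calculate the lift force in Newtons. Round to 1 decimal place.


Step 1: Calculate dynamic pressure q = 0.5 * 0.475 * 69.1^2 = 0.5 * 0.475 * 4774.81 = 1134.0174 Pa
Step 2: Multiply by wing area and lift coefficient: L = 1134.0174 * 54.5 * 0.58
Step 3: L = 61803.9469 * 0.58 = 35846.3 N

35846.3


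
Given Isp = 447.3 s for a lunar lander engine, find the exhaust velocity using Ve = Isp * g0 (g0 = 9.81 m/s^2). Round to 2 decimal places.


Step 1: Ve = Isp * g0 = 447.3 * 9.81
Step 2: Ve = 4388.01 m/s

4388.01


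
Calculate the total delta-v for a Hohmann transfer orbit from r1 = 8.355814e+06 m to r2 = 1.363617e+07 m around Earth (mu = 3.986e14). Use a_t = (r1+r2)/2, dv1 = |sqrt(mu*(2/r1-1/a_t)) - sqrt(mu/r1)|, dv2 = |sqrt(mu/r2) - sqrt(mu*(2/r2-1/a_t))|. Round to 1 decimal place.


Step 1: Transfer semi-major axis a_t = (8.355814e+06 + 1.363617e+07) / 2 = 1.099599e+07 m
Step 2: v1 (circular at r1) = sqrt(mu/r1) = 6906.76 m/s
Step 3: v_t1 = sqrt(mu*(2/r1 - 1/a_t)) = 7691.36 m/s
Step 4: dv1 = |7691.36 - 6906.76| = 784.6 m/s
Step 5: v2 (circular at r2) = 5406.58 m/s, v_t2 = 4713.02 m/s
Step 6: dv2 = |5406.58 - 4713.02| = 693.55 m/s
Step 7: Total delta-v = 784.6 + 693.55 = 1478.2 m/s

1478.2


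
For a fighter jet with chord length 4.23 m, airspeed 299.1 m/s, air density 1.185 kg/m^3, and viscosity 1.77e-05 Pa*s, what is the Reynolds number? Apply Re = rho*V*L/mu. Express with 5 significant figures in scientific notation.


Step 1: Numerator = rho * V * L = 1.185 * 299.1 * 4.23 = 1499.253705
Step 2: Re = 1499.253705 / 1.77e-05
Step 3: Re = 8.4704e+07

8.4704e+07


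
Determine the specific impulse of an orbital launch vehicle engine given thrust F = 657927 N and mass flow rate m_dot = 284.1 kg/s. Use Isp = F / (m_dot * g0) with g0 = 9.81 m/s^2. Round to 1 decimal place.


Step 1: m_dot * g0 = 284.1 * 9.81 = 2787.02
Step 2: Isp = 657927 / 2787.02 = 236.1 s

236.1


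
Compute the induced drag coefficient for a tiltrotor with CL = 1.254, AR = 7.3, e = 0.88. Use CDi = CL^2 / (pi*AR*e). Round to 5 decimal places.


Step 1: CL^2 = 1.254^2 = 1.572516
Step 2: pi * AR * e = 3.14159 * 7.3 * 0.88 = 20.181591
Step 3: CDi = 1.572516 / 20.181591 = 0.07792

0.07792


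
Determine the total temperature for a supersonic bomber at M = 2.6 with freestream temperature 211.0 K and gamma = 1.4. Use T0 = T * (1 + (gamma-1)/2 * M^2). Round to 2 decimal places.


Step 1: (gamma-1)/2 = 0.2
Step 2: M^2 = 6.76
Step 3: 1 + 0.2 * 6.76 = 2.352
Step 4: T0 = 211.0 * 2.352 = 496.27 K

496.27


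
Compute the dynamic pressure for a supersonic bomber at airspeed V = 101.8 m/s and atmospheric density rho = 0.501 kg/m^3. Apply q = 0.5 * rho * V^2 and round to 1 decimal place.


Step 1: V^2 = 101.8^2 = 10363.24
Step 2: q = 0.5 * 0.501 * 10363.24
Step 3: q = 2596.0 Pa

2596.0


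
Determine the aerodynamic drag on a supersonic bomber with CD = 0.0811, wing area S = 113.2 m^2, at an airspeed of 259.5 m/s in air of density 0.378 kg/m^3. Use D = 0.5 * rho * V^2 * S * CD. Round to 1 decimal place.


Step 1: Dynamic pressure q = 0.5 * 0.378 * 259.5^2 = 12727.3072 Pa
Step 2: Drag D = q * S * CD = 12727.3072 * 113.2 * 0.0811
Step 3: D = 116843.3 N

116843.3


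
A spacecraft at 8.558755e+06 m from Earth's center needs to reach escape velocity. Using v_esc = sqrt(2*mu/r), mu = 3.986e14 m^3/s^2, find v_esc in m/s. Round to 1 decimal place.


Step 1: 2*mu/r = 2 * 3.986e14 / 8.558755e+06 = 93144388.407
Step 2: v_esc = sqrt(93144388.407) = 9651.1 m/s

9651.1


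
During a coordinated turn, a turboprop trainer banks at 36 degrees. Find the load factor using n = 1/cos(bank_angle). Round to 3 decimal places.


Step 1: Convert 36 degrees to radians = 0.628319
Step 2: cos(36 deg) = 0.809017
Step 3: n = 1 / 0.809017 = 1.236

1.236


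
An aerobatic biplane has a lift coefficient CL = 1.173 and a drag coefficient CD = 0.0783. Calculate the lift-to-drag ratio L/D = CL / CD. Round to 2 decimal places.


Step 1: L/D = CL / CD = 1.173 / 0.0783
Step 2: L/D = 14.98

14.98


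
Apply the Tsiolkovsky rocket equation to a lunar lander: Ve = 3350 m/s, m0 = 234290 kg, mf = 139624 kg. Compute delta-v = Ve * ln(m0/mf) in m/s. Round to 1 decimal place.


Step 1: Mass ratio m0/mf = 234290 / 139624 = 1.678007
Step 2: ln(1.678007) = 0.517607
Step 3: delta-v = 3350 * 0.517607 = 1734.0 m/s

1734.0


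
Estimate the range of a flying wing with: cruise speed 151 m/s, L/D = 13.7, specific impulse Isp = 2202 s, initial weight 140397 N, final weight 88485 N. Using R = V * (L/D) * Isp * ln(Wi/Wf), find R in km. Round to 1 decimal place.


Step 1: Coefficient = V * (L/D) * Isp = 151 * 13.7 * 2202 = 4555277.4 m
Step 2: Wi/Wf = 140397 / 88485 = 1.586676
Step 3: ln(1.586676) = 0.461641
Step 4: R = 4555277.4 * 0.461641 = 2102903.2 m = 2102.9 km

2102.9


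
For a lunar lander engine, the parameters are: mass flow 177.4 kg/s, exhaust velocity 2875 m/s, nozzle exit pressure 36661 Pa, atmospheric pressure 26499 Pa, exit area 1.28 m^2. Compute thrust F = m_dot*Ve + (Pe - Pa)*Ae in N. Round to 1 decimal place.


Step 1: Momentum thrust = m_dot * Ve = 177.4 * 2875 = 510025.0 N
Step 2: Pressure thrust = (Pe - Pa) * Ae = (36661 - 26499) * 1.28 = 13007.36 N
Step 3: Total thrust F = 510025.0 + 13007.36 = 523032.4 N

523032.4


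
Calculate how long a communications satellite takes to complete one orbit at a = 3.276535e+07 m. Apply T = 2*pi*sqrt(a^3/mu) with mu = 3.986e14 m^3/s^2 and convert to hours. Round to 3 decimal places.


Step 1: a^3 / mu = 3.517584e+22 / 3.986e14 = 8.824846e+07
Step 2: sqrt(8.824846e+07) = 9394.0652 s
Step 3: T = 2*pi * 9394.0652 = 59024.65 s
Step 4: T in hours = 59024.65 / 3600 = 16.396 hours

16.396


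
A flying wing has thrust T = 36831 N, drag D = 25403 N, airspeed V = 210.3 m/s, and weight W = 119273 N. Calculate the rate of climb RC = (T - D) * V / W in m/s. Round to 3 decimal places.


Step 1: Excess thrust = T - D = 36831 - 25403 = 11428 N
Step 2: Excess power = 11428 * 210.3 = 2403308.4 W
Step 3: RC = 2403308.4 / 119273 = 20.150 m/s

20.150


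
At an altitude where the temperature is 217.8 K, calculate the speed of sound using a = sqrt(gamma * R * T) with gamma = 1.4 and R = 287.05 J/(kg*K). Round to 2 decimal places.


Step 1: gamma * R * T = 1.4 * 287.05 * 217.8 = 87527.286
Step 2: a = sqrt(87527.286) = 295.85 m/s

295.85


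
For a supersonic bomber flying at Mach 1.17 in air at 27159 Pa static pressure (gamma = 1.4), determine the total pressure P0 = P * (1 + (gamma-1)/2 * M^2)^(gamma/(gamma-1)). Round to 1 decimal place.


Step 1: (gamma-1)/2 * M^2 = 0.2 * 1.3689 = 0.27378
Step 2: 1 + 0.27378 = 1.27378
Step 3: Exponent gamma/(gamma-1) = 3.5
Step 4: P0 = 27159 * 1.27378^3.5 = 63349.7 Pa

63349.7


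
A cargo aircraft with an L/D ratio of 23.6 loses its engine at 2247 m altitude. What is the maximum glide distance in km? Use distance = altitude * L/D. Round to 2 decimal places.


Step 1: Glide distance = altitude * L/D = 2247 * 23.6 = 53029.2 m
Step 2: Convert to km: 53029.2 / 1000 = 53.03 km

53.03


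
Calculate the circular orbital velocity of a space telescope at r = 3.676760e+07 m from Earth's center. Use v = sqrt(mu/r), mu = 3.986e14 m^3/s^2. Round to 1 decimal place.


Step 1: mu / r = 3.986e14 / 3.676760e+07 = 10841066.5912
Step 2: v = sqrt(10841066.5912) = 3292.6 m/s

3292.6


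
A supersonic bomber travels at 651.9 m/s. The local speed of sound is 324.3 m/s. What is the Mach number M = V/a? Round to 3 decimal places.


Step 1: M = V / a = 651.9 / 324.3
Step 2: M = 2.010

2.010


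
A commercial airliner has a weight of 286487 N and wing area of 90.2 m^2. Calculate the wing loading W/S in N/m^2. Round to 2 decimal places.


Step 1: Wing loading = W / S = 286487 / 90.2
Step 2: Wing loading = 3176.13 N/m^2

3176.13


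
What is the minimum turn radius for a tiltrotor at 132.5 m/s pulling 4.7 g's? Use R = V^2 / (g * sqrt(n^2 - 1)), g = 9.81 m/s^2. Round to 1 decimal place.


Step 1: V^2 = 132.5^2 = 17556.25
Step 2: n^2 - 1 = 4.7^2 - 1 = 21.09
Step 3: sqrt(21.09) = 4.592385
Step 4: R = 17556.25 / (9.81 * 4.592385) = 389.7 m

389.7


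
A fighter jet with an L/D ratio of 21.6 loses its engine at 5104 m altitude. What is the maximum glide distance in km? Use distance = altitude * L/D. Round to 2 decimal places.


Step 1: Glide distance = altitude * L/D = 5104 * 21.6 = 110246.4 m
Step 2: Convert to km: 110246.4 / 1000 = 110.25 km

110.25


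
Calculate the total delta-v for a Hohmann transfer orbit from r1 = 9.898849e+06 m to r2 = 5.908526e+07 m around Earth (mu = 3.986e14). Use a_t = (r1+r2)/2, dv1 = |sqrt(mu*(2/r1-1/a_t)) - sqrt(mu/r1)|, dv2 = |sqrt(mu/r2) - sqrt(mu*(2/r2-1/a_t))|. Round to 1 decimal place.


Step 1: Transfer semi-major axis a_t = (9.898849e+06 + 5.908526e+07) / 2 = 3.449205e+07 m
Step 2: v1 (circular at r1) = sqrt(mu/r1) = 6345.65 m/s
Step 3: v_t1 = sqrt(mu*(2/r1 - 1/a_t)) = 8305.32 m/s
Step 4: dv1 = |8305.32 - 6345.65| = 1959.67 m/s
Step 5: v2 (circular at r2) = 2597.34 m/s, v_t2 = 1391.43 m/s
Step 6: dv2 = |2597.34 - 1391.43| = 1205.91 m/s
Step 7: Total delta-v = 1959.67 + 1205.91 = 3165.6 m/s

3165.6


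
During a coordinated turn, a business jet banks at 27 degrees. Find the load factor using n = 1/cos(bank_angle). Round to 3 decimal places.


Step 1: Convert 27 degrees to radians = 0.471239
Step 2: cos(27 deg) = 0.891007
Step 3: n = 1 / 0.891007 = 1.122

1.122


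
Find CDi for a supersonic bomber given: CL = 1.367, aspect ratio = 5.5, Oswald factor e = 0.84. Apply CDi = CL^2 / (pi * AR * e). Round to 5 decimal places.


Step 1: CL^2 = 1.367^2 = 1.868689
Step 2: pi * AR * e = 3.14159 * 5.5 * 0.84 = 14.514158
Step 3: CDi = 1.868689 / 14.514158 = 0.12875

0.12875


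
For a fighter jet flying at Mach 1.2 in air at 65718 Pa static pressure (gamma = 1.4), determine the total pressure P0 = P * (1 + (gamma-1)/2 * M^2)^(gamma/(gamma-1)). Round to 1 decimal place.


Step 1: (gamma-1)/2 * M^2 = 0.2 * 1.44 = 0.288
Step 2: 1 + 0.288 = 1.288
Step 3: Exponent gamma/(gamma-1) = 3.5
Step 4: P0 = 65718 * 1.288^3.5 = 159363.9 Pa

159363.9


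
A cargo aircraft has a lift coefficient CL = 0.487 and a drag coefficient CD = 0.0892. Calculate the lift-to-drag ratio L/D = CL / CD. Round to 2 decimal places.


Step 1: L/D = CL / CD = 0.487 / 0.0892
Step 2: L/D = 5.46

5.46


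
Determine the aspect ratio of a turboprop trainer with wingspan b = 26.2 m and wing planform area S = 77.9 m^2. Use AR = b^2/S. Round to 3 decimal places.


Step 1: b^2 = 26.2^2 = 686.44
Step 2: AR = 686.44 / 77.9 = 8.812

8.812


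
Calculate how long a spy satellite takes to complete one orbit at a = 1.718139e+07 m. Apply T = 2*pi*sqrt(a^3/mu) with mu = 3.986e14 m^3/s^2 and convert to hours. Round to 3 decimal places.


Step 1: a^3 / mu = 5.071949e+21 / 3.986e14 = 1.272441e+07
Step 2: sqrt(1.272441e+07) = 3567.1288 s
Step 3: T = 2*pi * 3567.1288 = 22412.93 s
Step 4: T in hours = 22412.93 / 3600 = 6.226 hours

6.226


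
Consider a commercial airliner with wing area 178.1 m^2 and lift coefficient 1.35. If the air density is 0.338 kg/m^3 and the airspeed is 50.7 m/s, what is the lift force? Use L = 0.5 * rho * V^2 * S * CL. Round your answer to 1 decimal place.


Step 1: Calculate dynamic pressure q = 0.5 * 0.338 * 50.7^2 = 0.5 * 0.338 * 2570.49 = 434.4128 Pa
Step 2: Multiply by wing area and lift coefficient: L = 434.4128 * 178.1 * 1.35
Step 3: L = 77368.9215 * 1.35 = 104448.0 N

104448.0


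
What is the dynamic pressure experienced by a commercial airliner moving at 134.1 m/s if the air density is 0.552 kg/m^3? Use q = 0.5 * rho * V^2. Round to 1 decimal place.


Step 1: V^2 = 134.1^2 = 17982.81
Step 2: q = 0.5 * 0.552 * 17982.81
Step 3: q = 4963.3 Pa

4963.3


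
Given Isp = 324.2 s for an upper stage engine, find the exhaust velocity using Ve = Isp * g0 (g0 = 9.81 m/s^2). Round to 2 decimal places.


Step 1: Ve = Isp * g0 = 324.2 * 9.81
Step 2: Ve = 3180.40 m/s

3180.40


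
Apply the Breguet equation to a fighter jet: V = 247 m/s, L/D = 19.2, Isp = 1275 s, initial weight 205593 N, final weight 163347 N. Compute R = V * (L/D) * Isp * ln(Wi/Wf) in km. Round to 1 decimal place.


Step 1: Coefficient = V * (L/D) * Isp = 247 * 19.2 * 1275 = 6046560.0 m
Step 2: Wi/Wf = 205593 / 163347 = 1.258627
Step 3: ln(1.258627) = 0.230022
Step 4: R = 6046560.0 * 0.230022 = 1390840.1 m = 1390.8 km

1390.8


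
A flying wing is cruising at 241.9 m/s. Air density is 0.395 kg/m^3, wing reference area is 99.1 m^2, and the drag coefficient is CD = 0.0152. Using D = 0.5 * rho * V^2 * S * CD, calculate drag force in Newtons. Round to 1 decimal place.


Step 1: Dynamic pressure q = 0.5 * 0.395 * 241.9^2 = 11556.833 Pa
Step 2: Drag D = q * S * CD = 11556.833 * 99.1 * 0.0152
Step 3: D = 17408.3 N

17408.3


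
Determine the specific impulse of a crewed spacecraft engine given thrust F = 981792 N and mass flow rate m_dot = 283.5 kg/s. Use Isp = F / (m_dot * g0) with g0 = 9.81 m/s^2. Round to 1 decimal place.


Step 1: m_dot * g0 = 283.5 * 9.81 = 2781.14
Step 2: Isp = 981792 / 2781.14 = 353.0 s

353.0


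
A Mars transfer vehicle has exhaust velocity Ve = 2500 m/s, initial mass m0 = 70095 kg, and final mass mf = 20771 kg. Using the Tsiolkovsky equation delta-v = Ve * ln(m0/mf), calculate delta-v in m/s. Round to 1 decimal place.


Step 1: Mass ratio m0/mf = 70095 / 20771 = 3.374657
Step 2: ln(3.374657) = 1.216294
Step 3: delta-v = 2500 * 1.216294 = 3040.7 m/s

3040.7


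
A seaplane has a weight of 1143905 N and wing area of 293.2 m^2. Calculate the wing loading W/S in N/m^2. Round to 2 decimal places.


Step 1: Wing loading = W / S = 1143905 / 293.2
Step 2: Wing loading = 3901.45 N/m^2

3901.45


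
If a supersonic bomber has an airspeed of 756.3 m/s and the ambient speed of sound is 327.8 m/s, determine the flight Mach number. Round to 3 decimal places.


Step 1: M = V / a = 756.3 / 327.8
Step 2: M = 2.307

2.307


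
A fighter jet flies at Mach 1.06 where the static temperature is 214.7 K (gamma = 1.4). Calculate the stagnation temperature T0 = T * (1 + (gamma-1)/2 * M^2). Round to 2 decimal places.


Step 1: (gamma-1)/2 = 0.2
Step 2: M^2 = 1.1236
Step 3: 1 + 0.2 * 1.1236 = 1.22472
Step 4: T0 = 214.7 * 1.22472 = 262.95 K

262.95


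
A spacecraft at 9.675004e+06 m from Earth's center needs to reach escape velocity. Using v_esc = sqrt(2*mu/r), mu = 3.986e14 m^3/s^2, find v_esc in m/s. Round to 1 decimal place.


Step 1: 2*mu/r = 2 * 3.986e14 / 9.675004e+06 = 82397898.7502
Step 2: v_esc = sqrt(82397898.7502) = 9077.3 m/s

9077.3


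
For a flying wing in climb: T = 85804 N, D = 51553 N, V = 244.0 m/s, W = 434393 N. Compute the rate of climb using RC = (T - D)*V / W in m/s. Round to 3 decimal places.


Step 1: Excess thrust = T - D = 85804 - 51553 = 34251 N
Step 2: Excess power = 34251 * 244.0 = 8357244.0 W
Step 3: RC = 8357244.0 / 434393 = 19.239 m/s

19.239


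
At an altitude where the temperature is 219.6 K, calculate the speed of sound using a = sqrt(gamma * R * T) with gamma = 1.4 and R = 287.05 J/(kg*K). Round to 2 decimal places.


Step 1: gamma * R * T = 1.4 * 287.05 * 219.6 = 88250.652
Step 2: a = sqrt(88250.652) = 297.07 m/s

297.07


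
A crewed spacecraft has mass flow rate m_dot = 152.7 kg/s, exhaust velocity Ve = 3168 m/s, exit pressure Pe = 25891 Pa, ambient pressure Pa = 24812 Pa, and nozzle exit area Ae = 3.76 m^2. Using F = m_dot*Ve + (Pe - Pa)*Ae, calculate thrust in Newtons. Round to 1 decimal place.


Step 1: Momentum thrust = m_dot * Ve = 152.7 * 3168 = 483753.6 N
Step 2: Pressure thrust = (Pe - Pa) * Ae = (25891 - 24812) * 3.76 = 4057.04 N
Step 3: Total thrust F = 483753.6 + 4057.04 = 487810.6 N

487810.6


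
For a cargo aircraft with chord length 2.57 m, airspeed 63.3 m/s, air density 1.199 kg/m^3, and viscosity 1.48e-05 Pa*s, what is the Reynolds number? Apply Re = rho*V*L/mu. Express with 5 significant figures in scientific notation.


Step 1: Numerator = rho * V * L = 1.199 * 63.3 * 2.57 = 195.054519
Step 2: Re = 195.054519 / 1.48e-05
Step 3: Re = 1.3179e+07

1.3179e+07


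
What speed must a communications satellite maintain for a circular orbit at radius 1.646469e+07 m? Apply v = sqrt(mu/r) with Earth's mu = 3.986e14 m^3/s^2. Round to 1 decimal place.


Step 1: mu / r = 3.986e14 / 1.646469e+07 = 24209383.839
Step 2: v = sqrt(24209383.839) = 4920.3 m/s

4920.3


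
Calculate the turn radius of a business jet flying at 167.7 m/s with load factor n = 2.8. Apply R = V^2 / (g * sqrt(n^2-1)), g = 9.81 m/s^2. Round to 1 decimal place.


Step 1: V^2 = 167.7^2 = 28123.29
Step 2: n^2 - 1 = 2.8^2 - 1 = 6.84
Step 3: sqrt(6.84) = 2.615339
Step 4: R = 28123.29 / (9.81 * 2.615339) = 1096.1 m

1096.1


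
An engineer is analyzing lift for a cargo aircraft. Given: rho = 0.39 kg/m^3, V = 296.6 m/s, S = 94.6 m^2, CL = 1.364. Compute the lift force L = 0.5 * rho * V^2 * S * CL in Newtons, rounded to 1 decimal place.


Step 1: Calculate dynamic pressure q = 0.5 * 0.39 * 296.6^2 = 0.5 * 0.39 * 87971.56 = 17154.4542 Pa
Step 2: Multiply by wing area and lift coefficient: L = 17154.4542 * 94.6 * 1.364
Step 3: L = 1622811.3673 * 1.364 = 2213514.7 N

2213514.7


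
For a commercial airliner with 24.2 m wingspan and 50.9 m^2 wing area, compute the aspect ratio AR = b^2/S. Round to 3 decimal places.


Step 1: b^2 = 24.2^2 = 585.64
Step 2: AR = 585.64 / 50.9 = 11.506

11.506


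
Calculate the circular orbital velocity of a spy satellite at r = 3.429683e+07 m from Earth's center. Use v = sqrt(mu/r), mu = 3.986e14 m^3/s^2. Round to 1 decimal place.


Step 1: mu / r = 3.986e14 / 3.429683e+07 = 11622065.3629
Step 2: v = sqrt(11622065.3629) = 3409.1 m/s

3409.1


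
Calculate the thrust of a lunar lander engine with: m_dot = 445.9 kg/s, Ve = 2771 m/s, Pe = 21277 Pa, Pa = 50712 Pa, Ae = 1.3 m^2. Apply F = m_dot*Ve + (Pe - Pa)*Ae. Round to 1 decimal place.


Step 1: Momentum thrust = m_dot * Ve = 445.9 * 2771 = 1235588.9 N
Step 2: Pressure thrust = (Pe - Pa) * Ae = (21277 - 50712) * 1.3 = -38265.5 N
Step 3: Total thrust F = 1235588.9 + -38265.5 = 1197323.4 N

1197323.4


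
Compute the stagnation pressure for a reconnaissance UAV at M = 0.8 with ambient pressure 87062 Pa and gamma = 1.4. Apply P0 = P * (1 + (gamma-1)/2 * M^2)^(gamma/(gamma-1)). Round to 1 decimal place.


Step 1: (gamma-1)/2 * M^2 = 0.2 * 0.64 = 0.128
Step 2: 1 + 0.128 = 1.128
Step 3: Exponent gamma/(gamma-1) = 3.5
Step 4: P0 = 87062 * 1.128^3.5 = 132712.1 Pa

132712.1


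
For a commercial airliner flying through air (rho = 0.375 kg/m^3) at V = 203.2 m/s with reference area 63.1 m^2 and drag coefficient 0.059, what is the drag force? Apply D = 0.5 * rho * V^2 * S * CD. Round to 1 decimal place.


Step 1: Dynamic pressure q = 0.5 * 0.375 * 203.2^2 = 7741.92 Pa
Step 2: Drag D = q * S * CD = 7741.92 * 63.1 * 0.059
Step 3: D = 28822.4 N

28822.4


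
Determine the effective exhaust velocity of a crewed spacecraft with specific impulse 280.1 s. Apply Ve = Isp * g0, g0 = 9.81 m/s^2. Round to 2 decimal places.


Step 1: Ve = Isp * g0 = 280.1 * 9.81
Step 2: Ve = 2747.78 m/s

2747.78


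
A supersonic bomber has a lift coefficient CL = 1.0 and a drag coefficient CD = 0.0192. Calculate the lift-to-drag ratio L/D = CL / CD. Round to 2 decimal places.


Step 1: L/D = CL / CD = 1.0 / 0.0192
Step 2: L/D = 52.08

52.08


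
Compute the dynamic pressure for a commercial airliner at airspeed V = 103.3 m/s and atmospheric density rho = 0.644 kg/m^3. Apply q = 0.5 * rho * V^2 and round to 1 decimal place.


Step 1: V^2 = 103.3^2 = 10670.89
Step 2: q = 0.5 * 0.644 * 10670.89
Step 3: q = 3436.0 Pa

3436.0


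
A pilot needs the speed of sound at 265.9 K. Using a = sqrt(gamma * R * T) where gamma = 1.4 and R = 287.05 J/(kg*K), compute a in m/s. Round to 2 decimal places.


Step 1: gamma * R * T = 1.4 * 287.05 * 265.9 = 106857.233
Step 2: a = sqrt(106857.233) = 326.89 m/s

326.89


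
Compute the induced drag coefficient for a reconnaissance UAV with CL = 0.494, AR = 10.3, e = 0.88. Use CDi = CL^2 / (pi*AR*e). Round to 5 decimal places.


Step 1: CL^2 = 0.494^2 = 0.244036
Step 2: pi * AR * e = 3.14159 * 10.3 * 0.88 = 28.475396
Step 3: CDi = 0.244036 / 28.475396 = 0.00857

0.00857


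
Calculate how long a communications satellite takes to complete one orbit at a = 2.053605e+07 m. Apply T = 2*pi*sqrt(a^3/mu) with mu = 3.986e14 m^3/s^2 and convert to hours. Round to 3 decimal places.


Step 1: a^3 / mu = 8.660655e+21 / 3.986e14 = 2.172768e+07
Step 2: sqrt(2.172768e+07) = 4661.2964 s
Step 3: T = 2*pi * 4661.2964 = 29287.79 s
Step 4: T in hours = 29287.79 / 3600 = 8.135 hours

8.135


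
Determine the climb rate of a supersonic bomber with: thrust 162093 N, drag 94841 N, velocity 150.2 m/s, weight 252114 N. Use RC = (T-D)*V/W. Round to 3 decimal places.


Step 1: Excess thrust = T - D = 162093 - 94841 = 67252 N
Step 2: Excess power = 67252 * 150.2 = 10101250.4 W
Step 3: RC = 10101250.4 / 252114 = 40.066 m/s

40.066


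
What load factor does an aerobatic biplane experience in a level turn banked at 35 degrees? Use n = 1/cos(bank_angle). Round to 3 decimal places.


Step 1: Convert 35 degrees to radians = 0.610865
Step 2: cos(35 deg) = 0.819152
Step 3: n = 1 / 0.819152 = 1.221

1.221


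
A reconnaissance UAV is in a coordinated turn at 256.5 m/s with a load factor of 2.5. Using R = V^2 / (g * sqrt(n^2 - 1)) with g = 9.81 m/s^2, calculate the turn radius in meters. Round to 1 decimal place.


Step 1: V^2 = 256.5^2 = 65792.25
Step 2: n^2 - 1 = 2.5^2 - 1 = 5.25
Step 3: sqrt(5.25) = 2.291288
Step 4: R = 65792.25 / (9.81 * 2.291288) = 2927.0 m

2927.0


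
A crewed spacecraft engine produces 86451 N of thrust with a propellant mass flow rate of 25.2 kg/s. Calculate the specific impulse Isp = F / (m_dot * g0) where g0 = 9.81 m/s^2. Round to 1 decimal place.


Step 1: m_dot * g0 = 25.2 * 9.81 = 247.21
Step 2: Isp = 86451 / 247.21 = 349.7 s

349.7


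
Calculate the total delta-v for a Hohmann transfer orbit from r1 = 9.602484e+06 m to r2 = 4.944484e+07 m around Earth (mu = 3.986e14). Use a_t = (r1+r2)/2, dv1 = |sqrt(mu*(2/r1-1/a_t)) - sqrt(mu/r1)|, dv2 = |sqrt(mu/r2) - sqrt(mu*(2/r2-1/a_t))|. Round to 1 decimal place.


Step 1: Transfer semi-major axis a_t = (9.602484e+06 + 4.944484e+07) / 2 = 2.952366e+07 m
Step 2: v1 (circular at r1) = sqrt(mu/r1) = 6442.83 m/s
Step 3: v_t1 = sqrt(mu*(2/r1 - 1/a_t)) = 8337.81 m/s
Step 4: dv1 = |8337.81 - 6442.83| = 1894.98 m/s
Step 5: v2 (circular at r2) = 2839.28 m/s, v_t2 = 1619.25 m/s
Step 6: dv2 = |2839.28 - 1619.25| = 1220.03 m/s
Step 7: Total delta-v = 1894.98 + 1220.03 = 3115.0 m/s

3115.0


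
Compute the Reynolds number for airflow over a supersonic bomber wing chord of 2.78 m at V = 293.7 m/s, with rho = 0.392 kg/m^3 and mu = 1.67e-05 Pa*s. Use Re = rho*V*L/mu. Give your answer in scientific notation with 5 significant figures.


Step 1: Numerator = rho * V * L = 0.392 * 293.7 * 2.78 = 320.062512
Step 2: Re = 320.062512 / 1.67e-05
Step 3: Re = 1.9165e+07

1.9165e+07


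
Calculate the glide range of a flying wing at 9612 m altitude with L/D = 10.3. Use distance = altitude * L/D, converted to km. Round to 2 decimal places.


Step 1: Glide distance = altitude * L/D = 9612 * 10.3 = 99003.6 m
Step 2: Convert to km: 99003.6 / 1000 = 99.00 km

99.00


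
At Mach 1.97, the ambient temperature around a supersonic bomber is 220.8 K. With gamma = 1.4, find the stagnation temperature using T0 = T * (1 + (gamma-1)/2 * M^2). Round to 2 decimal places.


Step 1: (gamma-1)/2 = 0.2
Step 2: M^2 = 3.8809
Step 3: 1 + 0.2 * 3.8809 = 1.77618
Step 4: T0 = 220.8 * 1.77618 = 392.18 K

392.18


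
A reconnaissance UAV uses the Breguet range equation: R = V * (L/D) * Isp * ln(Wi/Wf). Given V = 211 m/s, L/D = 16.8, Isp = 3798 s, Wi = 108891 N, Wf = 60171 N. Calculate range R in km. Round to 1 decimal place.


Step 1: Coefficient = V * (L/D) * Isp = 211 * 16.8 * 3798 = 13463150.4 m
Step 2: Wi/Wf = 108891 / 60171 = 1.809692
Step 3: ln(1.809692) = 0.593157
Step 4: R = 13463150.4 * 0.593157 = 7985760.2 m = 7985.8 km

7985.8


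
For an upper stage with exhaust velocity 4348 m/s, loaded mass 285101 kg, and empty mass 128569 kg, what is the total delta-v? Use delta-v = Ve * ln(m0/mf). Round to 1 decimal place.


Step 1: Mass ratio m0/mf = 285101 / 128569 = 2.217494
Step 2: ln(2.217494) = 0.796378
Step 3: delta-v = 4348 * 0.796378 = 3462.7 m/s

3462.7


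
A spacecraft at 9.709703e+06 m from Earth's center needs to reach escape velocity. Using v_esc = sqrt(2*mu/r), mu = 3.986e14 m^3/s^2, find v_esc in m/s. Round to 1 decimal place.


Step 1: 2*mu/r = 2 * 3.986e14 / 9.709703e+06 = 82103438.1793
Step 2: v_esc = sqrt(82103438.1793) = 9061.1 m/s

9061.1


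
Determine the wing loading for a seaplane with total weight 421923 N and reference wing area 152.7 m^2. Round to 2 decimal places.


Step 1: Wing loading = W / S = 421923 / 152.7
Step 2: Wing loading = 2763.08 N/m^2

2763.08


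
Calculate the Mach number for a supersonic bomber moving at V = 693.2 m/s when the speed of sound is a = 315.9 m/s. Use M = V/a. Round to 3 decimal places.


Step 1: M = V / a = 693.2 / 315.9
Step 2: M = 2.194

2.194


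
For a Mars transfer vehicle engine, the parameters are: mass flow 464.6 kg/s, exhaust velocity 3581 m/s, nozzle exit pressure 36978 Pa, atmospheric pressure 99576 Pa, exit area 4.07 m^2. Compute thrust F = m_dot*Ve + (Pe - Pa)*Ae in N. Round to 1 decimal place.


Step 1: Momentum thrust = m_dot * Ve = 464.6 * 3581 = 1663732.6 N
Step 2: Pressure thrust = (Pe - Pa) * Ae = (36978 - 99576) * 4.07 = -254773.86 N
Step 3: Total thrust F = 1663732.6 + -254773.86 = 1408958.7 N

1408958.7


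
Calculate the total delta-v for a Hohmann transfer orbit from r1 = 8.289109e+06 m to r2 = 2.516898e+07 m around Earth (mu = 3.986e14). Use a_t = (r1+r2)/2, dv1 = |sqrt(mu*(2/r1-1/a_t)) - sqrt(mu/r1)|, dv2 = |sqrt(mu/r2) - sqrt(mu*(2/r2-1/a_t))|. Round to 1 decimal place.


Step 1: Transfer semi-major axis a_t = (8.289109e+06 + 2.516898e+07) / 2 = 1.672904e+07 m
Step 2: v1 (circular at r1) = sqrt(mu/r1) = 6934.49 m/s
Step 3: v_t1 = sqrt(mu*(2/r1 - 1/a_t)) = 8505.74 m/s
Step 4: dv1 = |8505.74 - 6934.49| = 1571.24 m/s
Step 5: v2 (circular at r2) = 3979.57 m/s, v_t2 = 2801.27 m/s
Step 6: dv2 = |3979.57 - 2801.27| = 1178.3 m/s
Step 7: Total delta-v = 1571.24 + 1178.3 = 2749.5 m/s

2749.5


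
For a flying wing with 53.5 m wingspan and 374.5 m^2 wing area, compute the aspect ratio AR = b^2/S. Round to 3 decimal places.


Step 1: b^2 = 53.5^2 = 2862.25
Step 2: AR = 2862.25 / 374.5 = 7.643

7.643


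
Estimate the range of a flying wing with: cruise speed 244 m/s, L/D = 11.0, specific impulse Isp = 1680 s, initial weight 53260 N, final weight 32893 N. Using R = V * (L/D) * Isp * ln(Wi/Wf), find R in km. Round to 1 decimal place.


Step 1: Coefficient = V * (L/D) * Isp = 244 * 11.0 * 1680 = 4509120.0 m
Step 2: Wi/Wf = 53260 / 32893 = 1.619189
Step 3: ln(1.619189) = 0.481926
Step 4: R = 4509120.0 * 0.481926 = 2173060.9 m = 2173.1 km

2173.1


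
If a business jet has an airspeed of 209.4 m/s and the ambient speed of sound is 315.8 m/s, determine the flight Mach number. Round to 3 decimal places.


Step 1: M = V / a = 209.4 / 315.8
Step 2: M = 0.663

0.663


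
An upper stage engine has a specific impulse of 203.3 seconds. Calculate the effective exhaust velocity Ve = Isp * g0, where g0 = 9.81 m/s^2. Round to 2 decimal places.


Step 1: Ve = Isp * g0 = 203.3 * 9.81
Step 2: Ve = 1994.37 m/s

1994.37


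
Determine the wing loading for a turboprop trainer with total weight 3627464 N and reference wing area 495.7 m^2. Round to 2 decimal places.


Step 1: Wing loading = W / S = 3627464 / 495.7
Step 2: Wing loading = 7317.86 N/m^2

7317.86


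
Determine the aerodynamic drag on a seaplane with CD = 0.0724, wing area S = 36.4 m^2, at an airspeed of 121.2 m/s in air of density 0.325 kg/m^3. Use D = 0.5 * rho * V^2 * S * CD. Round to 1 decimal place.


Step 1: Dynamic pressure q = 0.5 * 0.325 * 121.2^2 = 2387.034 Pa
Step 2: Drag D = q * S * CD = 2387.034 * 36.4 * 0.0724
Step 3: D = 6290.7 N

6290.7


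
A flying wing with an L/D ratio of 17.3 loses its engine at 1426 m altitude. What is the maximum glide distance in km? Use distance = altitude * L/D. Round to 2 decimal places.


Step 1: Glide distance = altitude * L/D = 1426 * 17.3 = 24669.8 m
Step 2: Convert to km: 24669.8 / 1000 = 24.67 km

24.67


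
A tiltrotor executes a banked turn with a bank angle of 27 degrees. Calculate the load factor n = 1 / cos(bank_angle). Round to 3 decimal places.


Step 1: Convert 27 degrees to radians = 0.471239
Step 2: cos(27 deg) = 0.891007
Step 3: n = 1 / 0.891007 = 1.122

1.122


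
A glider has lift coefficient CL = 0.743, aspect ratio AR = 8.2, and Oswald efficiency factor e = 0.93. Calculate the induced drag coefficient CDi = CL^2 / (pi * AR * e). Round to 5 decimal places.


Step 1: CL^2 = 0.743^2 = 0.552049
Step 2: pi * AR * e = 3.14159 * 8.2 * 0.93 = 23.957786
Step 3: CDi = 0.552049 / 23.957786 = 0.02304

0.02304


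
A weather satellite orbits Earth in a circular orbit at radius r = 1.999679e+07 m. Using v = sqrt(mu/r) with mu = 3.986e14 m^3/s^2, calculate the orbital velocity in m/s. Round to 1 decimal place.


Step 1: mu / r = 3.986e14 / 1.999679e+07 = 19933199.2785
Step 2: v = sqrt(19933199.2785) = 4464.7 m/s

4464.7


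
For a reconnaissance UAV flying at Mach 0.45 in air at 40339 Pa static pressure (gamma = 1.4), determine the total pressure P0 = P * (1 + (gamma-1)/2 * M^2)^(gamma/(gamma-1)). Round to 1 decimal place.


Step 1: (gamma-1)/2 * M^2 = 0.2 * 0.2025 = 0.0405
Step 2: 1 + 0.0405 = 1.0405
Step 3: Exponent gamma/(gamma-1) = 3.5
Step 4: P0 = 40339 * 1.0405^3.5 = 46352.4 Pa

46352.4


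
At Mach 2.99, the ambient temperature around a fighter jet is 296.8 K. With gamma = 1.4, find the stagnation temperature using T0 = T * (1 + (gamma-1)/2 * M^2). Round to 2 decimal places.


Step 1: (gamma-1)/2 = 0.2
Step 2: M^2 = 8.9401
Step 3: 1 + 0.2 * 8.9401 = 2.78802
Step 4: T0 = 296.8 * 2.78802 = 827.48 K

827.48


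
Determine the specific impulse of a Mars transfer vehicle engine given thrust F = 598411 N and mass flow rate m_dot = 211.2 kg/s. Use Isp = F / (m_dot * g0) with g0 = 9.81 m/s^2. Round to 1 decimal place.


Step 1: m_dot * g0 = 211.2 * 9.81 = 2071.87
Step 2: Isp = 598411 / 2071.87 = 288.8 s

288.8


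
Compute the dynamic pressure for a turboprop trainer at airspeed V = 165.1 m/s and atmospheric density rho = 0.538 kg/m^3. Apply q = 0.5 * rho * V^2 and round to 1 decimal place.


Step 1: V^2 = 165.1^2 = 27258.01
Step 2: q = 0.5 * 0.538 * 27258.01
Step 3: q = 7332.4 Pa

7332.4


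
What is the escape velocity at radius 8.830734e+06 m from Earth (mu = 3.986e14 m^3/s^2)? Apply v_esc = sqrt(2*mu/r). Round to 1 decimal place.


Step 1: 2*mu/r = 2 * 3.986e14 / 8.830734e+06 = 90275621.4829
Step 2: v_esc = sqrt(90275621.4829) = 9501.3 m/s

9501.3


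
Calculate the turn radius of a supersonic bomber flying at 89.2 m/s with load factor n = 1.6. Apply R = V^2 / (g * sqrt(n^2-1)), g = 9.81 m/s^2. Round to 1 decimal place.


Step 1: V^2 = 89.2^2 = 7956.64
Step 2: n^2 - 1 = 1.6^2 - 1 = 1.56
Step 3: sqrt(1.56) = 1.249
Step 4: R = 7956.64 / (9.81 * 1.249) = 649.4 m

649.4


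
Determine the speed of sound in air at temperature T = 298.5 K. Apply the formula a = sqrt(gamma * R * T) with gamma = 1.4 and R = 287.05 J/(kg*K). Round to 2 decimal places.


Step 1: gamma * R * T = 1.4 * 287.05 * 298.5 = 119958.195
Step 2: a = sqrt(119958.195) = 346.35 m/s

346.35


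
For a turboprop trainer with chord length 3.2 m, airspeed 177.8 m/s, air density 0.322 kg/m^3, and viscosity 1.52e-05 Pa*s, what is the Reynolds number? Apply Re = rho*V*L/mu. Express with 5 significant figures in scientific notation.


Step 1: Numerator = rho * V * L = 0.322 * 177.8 * 3.2 = 183.20512
Step 2: Re = 183.20512 / 1.52e-05
Step 3: Re = 1.2053e+07

1.2053e+07


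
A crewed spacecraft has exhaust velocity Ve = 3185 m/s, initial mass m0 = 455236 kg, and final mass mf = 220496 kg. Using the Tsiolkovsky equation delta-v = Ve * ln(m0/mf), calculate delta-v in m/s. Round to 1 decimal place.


Step 1: Mass ratio m0/mf = 455236 / 220496 = 2.0646
Step 2: ln(2.0646) = 0.724936
Step 3: delta-v = 3185 * 0.724936 = 2308.9 m/s

2308.9


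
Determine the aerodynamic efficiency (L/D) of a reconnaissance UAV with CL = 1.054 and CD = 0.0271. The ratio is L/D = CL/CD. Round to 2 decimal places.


Step 1: L/D = CL / CD = 1.054 / 0.0271
Step 2: L/D = 38.89

38.89


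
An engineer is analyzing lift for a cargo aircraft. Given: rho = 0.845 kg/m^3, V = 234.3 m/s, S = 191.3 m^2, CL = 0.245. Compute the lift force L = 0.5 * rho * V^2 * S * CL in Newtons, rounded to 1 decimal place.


Step 1: Calculate dynamic pressure q = 0.5 * 0.845 * 234.3^2 = 0.5 * 0.845 * 54896.49 = 23193.767 Pa
Step 2: Multiply by wing area and lift coefficient: L = 23193.767 * 191.3 * 0.245
Step 3: L = 4436967.6319 * 0.245 = 1087057.1 N

1087057.1


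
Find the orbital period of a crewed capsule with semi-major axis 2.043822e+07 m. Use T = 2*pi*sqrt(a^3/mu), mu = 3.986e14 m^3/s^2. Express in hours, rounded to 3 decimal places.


Step 1: a^3 / mu = 8.537470e+21 / 3.986e14 = 2.141864e+07
Step 2: sqrt(2.141864e+07) = 4628.0278 s
Step 3: T = 2*pi * 4628.0278 = 29078.76 s
Step 4: T in hours = 29078.76 / 3600 = 8.077 hours

8.077


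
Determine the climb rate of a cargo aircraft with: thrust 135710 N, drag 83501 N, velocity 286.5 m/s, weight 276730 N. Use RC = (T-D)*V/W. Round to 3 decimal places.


Step 1: Excess thrust = T - D = 135710 - 83501 = 52209 N
Step 2: Excess power = 52209 * 286.5 = 14957878.5 W
Step 3: RC = 14957878.5 / 276730 = 54.052 m/s

54.052


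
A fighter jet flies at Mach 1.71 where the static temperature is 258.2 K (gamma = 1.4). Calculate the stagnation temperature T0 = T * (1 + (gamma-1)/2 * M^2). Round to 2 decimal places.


Step 1: (gamma-1)/2 = 0.2
Step 2: M^2 = 2.9241
Step 3: 1 + 0.2 * 2.9241 = 1.58482
Step 4: T0 = 258.2 * 1.58482 = 409.20 K

409.20


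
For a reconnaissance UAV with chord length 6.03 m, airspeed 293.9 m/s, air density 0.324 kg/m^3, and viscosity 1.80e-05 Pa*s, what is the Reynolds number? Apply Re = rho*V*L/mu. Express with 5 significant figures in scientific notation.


Step 1: Numerator = rho * V * L = 0.324 * 293.9 * 6.03 = 574.198308
Step 2: Re = 574.198308 / 1.80e-05
Step 3: Re = 3.1900e+07

3.1900e+07


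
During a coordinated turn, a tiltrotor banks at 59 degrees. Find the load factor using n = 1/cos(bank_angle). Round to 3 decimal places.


Step 1: Convert 59 degrees to radians = 1.029744
Step 2: cos(59 deg) = 0.515038
Step 3: n = 1 / 0.515038 = 1.942

1.942


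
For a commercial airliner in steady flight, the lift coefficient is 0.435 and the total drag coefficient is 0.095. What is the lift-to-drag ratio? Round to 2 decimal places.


Step 1: L/D = CL / CD = 0.435 / 0.095
Step 2: L/D = 4.58

4.58
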